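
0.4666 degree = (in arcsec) 1 degree = 0.017453293 rad, so 0.4666 degree = 0.4666 * 0.017453293 = 0.0081437063 rad. 1 arcsec = 4.8481368e-06 rad, so 0.0081437063 rad = 0.0081437063 / 4.8481368e-06 = 1679.76 arcsec ≈ 1680 arcsec (4 s.f.). Final answer: 1680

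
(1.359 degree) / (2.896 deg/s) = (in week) 1 degree = 0.017453293 rad, so 1.359 degree = 1.359 * 0.017453293 = 0.023719025 rad. 1 deg/s = 0.017453293 rad/s, so 2.896 deg/s = 2.896 * 0.017453293 = 0.050544735 rad/s. Combine: 0.023719025 rad / 0.050544735 rad/s = 0.46926796 s. 1 week = 604800 s, so 0.46926796 s = 0.46926796 / 604800 = 7.7590601e-07 week ≈ 7.759e-07 week (4 s.f.). Final answer: 7.759e-07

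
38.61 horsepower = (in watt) 1 horsepower = 745.69987 W, so 38.61 horsepower = 38.61 * 745.69987 = 28791.472 W. 28791.472 W = 28791.472 watt ≈ 2.879e+04 watt (4 s.f.). Final answer: 2.879e+04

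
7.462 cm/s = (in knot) 0.145. Check: 1 cm/s = 0.01 m/s, so 7.462 cm/s = 7.462 * 0.01 = 0.07462 m/s. 1 knot = 0.51444444 m/s, so 0.07462 m/s = 0.07462 / 0.51444444 = 0.14504968 knot ≈ 0.145 knot (4 s.f.).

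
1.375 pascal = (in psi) 0.0001994. Check: 1.375 pascal = 1.375 Pa. 1 psi = 6894.7573 Pa, so 1.375 Pa = 1.375 / 6894.7573 = 0.00019942689 psi ≈ 0.0001994 psi (4 s.f.).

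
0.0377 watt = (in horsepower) 5.056e-05. Check: 0.0377 watt = 0.0377 W. 1 horsepower = 745.69987 W, so 0.0377 W = 0.0377 / 745.69987 = 5.0556533e-05 horsepower ≈ 5.056e-05 horsepower (4 s.f.).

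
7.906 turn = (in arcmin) 1.708e+05. Check: 1 turn = 6.2831853 rad, so 7.906 turn = 7.906 * 6.2831853 = 49.674863 rad. 1 arcmin = 0.00029088821 rad, so 49.674863 rad = 49.674863 / 0.00029088821 = 170769.6 arcmin ≈ 1.708e+05 arcmin (4 s.f.).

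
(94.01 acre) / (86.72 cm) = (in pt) 1 acre = 4046.8564 m^2, so 94.01 acre = 94.01 * 4046.8564 = 380444.97 m^2. 1 cm = 0.01 m, so 86.72 cm = 86.72 * 0.01 = 0.8672 m. Combine: 380444.97 m^2 / 0.8672 m = 438705 m. 1 pt = 0.00035277778 m, so 438705 m = 438705 / 0.00035277778 = 1.2435732e+09 pt ≈ 1.244e+09 pt (4 s.f.). Final answer: 1.244e+09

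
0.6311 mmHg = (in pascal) 1 mmHg = 133.32237 Pa, so 0.6311 mmHg = 0.6311 * 133.32237 = 84.139747 Pa. 84.139747 Pa = 84.139747 pascal ≈ 84.14 pascal (4 s.f.). Final answer: 84.14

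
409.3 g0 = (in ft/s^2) 1.317e+04. Check: 1 g0 = 9.80665 m/s^2, so 409.3 g0 = 409.3 * 9.80665 = 4013.8618 m/s^2. 1 ft/s^2 = 0.3048 m/s^2, so 4013.8618 m/s^2 = 4013.8618 / 0.3048 = 13168.838 ft/s^2 ≈ 1.317e+04 ft/s^2 (4 s.f.).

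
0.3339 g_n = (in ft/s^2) 10.74. Check: 1 g_n = 9.80665 m/s^2, so 0.3339 g_n = 0.3339 * 9.80665 = 3.2744404 m/s^2. 1 ft/s^2 = 0.3048 m/s^2, so 3.2744404 m/s^2 = 3.2744404 / 0.3048 = 10.742915 ft/s^2 ≈ 10.74 ft/s^2 (4 s.f.).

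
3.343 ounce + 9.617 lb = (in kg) 1 ounce = 0.028349523 kg, so 3.343 ounce = 3.343 * 0.028349523 = 0.094772456 kg. 1 lb = 0.45359237 kg, so 9.617 lb = 9.617 * 0.45359237 = 4.3621978 kg. Sum: 0.094772456 + 4.3621978 = 4.4569703 kg. Result: 4.4569703 kg ≈ 4.457 kg (4 s.f.). Final answer: 4.457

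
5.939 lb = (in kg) 1 lb = 0.45359237 kg, so 5.939 lb = 5.939 * 0.45359237 = 2.6938851 kg. Result: 2.6938851 kg ≈ 2.694 kg (4 s.f.). Final answer: 2.694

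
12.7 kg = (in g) 1.27e+04. Check: 1 g = 0.001 kg, so 12.7 kg = 12.7 / 0.001 = 12700 g ≈ 1.27e+04 g (4 s.f.).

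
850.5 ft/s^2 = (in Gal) 2.592e+04. Check: 1 ft/s^2 = 0.3048 m/s^2, so 850.5 ft/s^2 = 850.5 * 0.3048 = 259.2324 m/s^2. 1 Gal = 0.01 m/s^2, so 259.2324 m/s^2 = 259.2324 / 0.01 = 25923.24 Gal ≈ 2.592e+04 Gal (4 s.f.).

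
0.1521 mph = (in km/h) 0.2448. Check: 1 mph = 0.44704 m/s, so 0.1521 mph = 0.1521 * 0.44704 = 0.067994784 m/s. 1 km/h = 0.27777778 m/s, so 0.067994784 m/s = 0.067994784 / 0.27777778 = 0.24478122 km/h ≈ 0.2448 km/h (4 s.f.).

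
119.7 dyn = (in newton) 0.001197. Check: 1 dyn = 1e-05 N, so 119.7 dyn = 119.7 * 1e-05 = 0.001197 N. 0.001197 N = 0.001197 newton.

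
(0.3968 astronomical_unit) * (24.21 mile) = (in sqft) 1 astronomical_unit = 1.4959787e+11 m, so 0.3968 astronomical_unit = 0.3968 * 1.4959787e+11 = 5.9360435e+10 m. 1 mile = 1609.344 m, so 24.21 mile = 24.21 * 1609.344 = 38962.218 m. Combine: 5.9360435e+10 m * 38962.218 m = 2.3128142e+15 m^2. 1 sqft = 0.09290304 m^2, so 2.3128142e+15 m^2 = 2.3128142e+15 / 0.09290304 = 2.4894925e+16 sqft ≈ 2.489e+16 sqft (4 s.f.). Final answer: 2.489e+16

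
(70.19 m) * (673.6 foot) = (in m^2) 1.441e+04. Check: 70.19 m is already in m. 1 foot = 0.3048 m, so 673.6 foot = 673.6 * 0.3048 = 205.31328 m. Combine: 70.19 m * 205.31328 m = 14410.939 m^2. Result: 14410.939 m^2 ≈ 1.441e+04 m^2 (4 s.f.).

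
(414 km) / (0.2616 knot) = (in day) 1 km = 1000 m, so 414 km = 414 * 1000 = 414000 m. 1 knot = 0.51444444 m/s, so 0.2616 knot = 0.2616 * 0.51444444 = 0.13457867 m/s. Combine: 414000 m / 0.13457867 m/s = 3076267.7 s. 1 day = 86400 s, so 3076267.7 s = 3076267.7 / 86400 = 35.60495 day ≈ 35.6 day (4 s.f.). Final answer: 35.6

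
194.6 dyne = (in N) 0.001946. Check: 1 dyne = 1e-05 N, so 194.6 dyne = 194.6 * 1e-05 = 0.001946 N. Result: 0.001946 N.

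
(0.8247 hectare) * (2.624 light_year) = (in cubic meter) 1 hectare = 10000 m^2, so 0.8247 hectare = 0.8247 * 10000 = 8247 m^2. 1 light_year = 9.4607305e+15 m, so 2.624 light_year = 2.624 * 9.4607305e+15 = 2.4824957e+16 m. Combine: 8247 m^2 * 2.4824957e+16 m = 2.0473142e+20 m^3. 2.0473142e+20 m^3 = 2.0473142e+20 cubic meter ≈ 2.047e+20 cubic meter (4 s.f.). Final answer: 2.047e+20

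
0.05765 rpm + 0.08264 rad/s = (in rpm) 1 rpm = 0.10471976 rad/s, so 0.05765 rpm = 0.05765 * 0.10471976 = 0.0060370939 rad/s. 0.08264 rad/s is already in rad/s. Sum: 0.0060370939 + 0.08264 = 0.088677094 rad/s. 1 rpm = 0.10471976 rad/s, so 0.088677094 rad/s = 0.088677094 / 0.10471976 = 0.84680387 rpm ≈ 0.8468 rpm (4 s.f.). Final answer: 0.8468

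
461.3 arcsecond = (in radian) 1 arcsecond = 4.8481368e-06 rad, so 461.3 arcsecond = 461.3 * 4.8481368e-06 = 0.0022364455 rad. 0.0022364455 rad = 0.0022364455 radian ≈ 0.002236 radian (4 s.f.). Final answer: 0.002236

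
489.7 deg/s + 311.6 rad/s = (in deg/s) 1 deg/s = 0.017453293 rad/s, so 489.7 deg/s = 489.7 * 0.017453293 = 8.5468773 rad/s. 311.6 rad/s is already in rad/s. Sum: 8.5468773 + 311.6 = 320.14688 rad/s. 1 deg/s = 0.017453293 rad/s, so 320.14688 rad/s = 320.14688 / 0.017453293 = 18343.065 deg/s ≈ 1.834e+04 deg/s (4 s.f.). Final answer: 1.834e+04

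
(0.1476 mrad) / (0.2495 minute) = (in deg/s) 1 mrad = 0.001 rad, so 0.1476 mrad = 0.1476 * 0.001 = 0.0001476 rad. 1 minute = 60 s, so 0.2495 minute = 0.2495 * 60 = 14.97 s. Combine: 0.0001476 rad / 14.97 s = 9.8597194e-06 rad/s. 1 deg/s = 0.017453293 rad/s, so 9.8597194e-06 rad/s = 9.8597194e-06 / 0.017453293 = 0.00056492031 deg/s ≈ 0.0005649 deg/s (4 s.f.). Final answer: 0.0005649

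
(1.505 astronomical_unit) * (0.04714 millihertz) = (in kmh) 3.821e+07. Check: 1 astronomical_unit = 1.4959787e+11 m, so 1.505 astronomical_unit = 1.505 * 1.4959787e+11 = 2.251448e+11 m. 1 millihertz = 0.001 Hz, so 0.04714 millihertz = 0.04714 * 0.001 = 4.714e-05 Hz. Combine: 2.251448e+11 m * 4.714e-05 Hz = 10613326 m/s. 1 kmh = 0.27777778 m/s, so 10613326 m/s = 10613326 / 0.27777778 = 38207972 kmh ≈ 3.821e+07 kmh (4 s.f.).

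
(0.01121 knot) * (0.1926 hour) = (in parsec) 1 knot = 0.51444444 m/s, so 0.01121 knot = 0.01121 * 0.51444444 = 0.0057669222 m/s. 1 hour = 3600 s, so 0.1926 hour = 0.1926 * 3600 = 693.36 s. Combine: 0.0057669222 m/s * 693.36 s = 3.9985532 m. 1 parsec = 3.0856776e+16 m, so 3.9985532 m = 3.9985532 / 3.0856776e+16 = 1.2958428e-16 parsec ≈ 1.296e-16 parsec (4 s.f.). Final answer: 1.296e-16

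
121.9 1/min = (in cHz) 203.2. Check: 1 1/min = 0.016666667 Hz, so 121.9 1/min = 121.9 * 0.016666667 = 2.0316667 Hz. 1 cHz = 0.01 Hz, so 2.0316667 Hz = 2.0316667 / 0.01 = 203.16667 cHz ≈ 203.2 cHz (4 s.f.).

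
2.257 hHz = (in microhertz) 1 hHz = 100 Hz, so 2.257 hHz = 2.257 * 100 = 225.7 Hz. 1 microhertz = 1e-06 Hz, so 225.7 Hz = 225.7 / 1e-06 = 2.257e+08 microhertz. Final answer: 2.257e+08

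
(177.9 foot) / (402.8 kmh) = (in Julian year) 1.536e-08. Check: 1 foot = 0.3048 m, so 177.9 foot = 177.9 * 0.3048 = 54.22392 m. 1 kmh = 0.27777778 m/s, so 402.8 kmh = 402.8 * 0.27777778 = 111.88889 m/s. Combine: 54.22392 m / 111.88889 m/s = 0.48462292 s. 1 Julian year = 31557600 s, so 0.48462292 s = 0.48462292 / 31557600 = 1.5356774e-08 Julian year ≈ 1.536e-08 Julian year (4 s.f.).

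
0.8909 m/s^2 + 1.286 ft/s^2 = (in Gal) 0.8909 m/s^2 is already in m/s^2. 1 ft/s^2 = 0.3048 m/s^2, so 1.286 ft/s^2 = 1.286 * 0.3048 = 0.3919728 m/s^2. Sum: 0.8909 + 0.3919728 = 1.2828728 m/s^2. 1 Gal = 0.01 m/s^2, so 1.2828728 m/s^2 = 1.2828728 / 0.01 = 128.28728 Gal ≈ 128.3 Gal (4 s.f.). Final answer: 128.3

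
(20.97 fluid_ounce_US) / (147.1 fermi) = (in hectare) 4.216e+05. Check: 1 fluid_ounce_US = 2.957353e-05 m^3, so 20.97 fluid_ounce_US = 20.97 * 2.957353e-05 = 0.00062015691 m^3. 1 fermi = 1e-15 m, so 147.1 fermi = 147.1 * 1e-15 = 1.471e-13 m. Combine: 0.00062015691 m^3 / 1.471e-13 m = 4.2158866e+09 m^2. 1 hectare = 10000 m^2, so 4.2158866e+09 m^2 = 4.2158866e+09 / 10000 = 421588.66 hectare ≈ 4.216e+05 hectare (4 s.f.).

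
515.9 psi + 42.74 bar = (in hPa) 1 psi = 6894.7573 Pa, so 515.9 psi = 515.9 * 6894.7573 = 3557005.3 Pa. 1 bar = 100000 Pa, so 42.74 bar = 42.74 * 100000 = 4274000 Pa. Sum: 3557005.3 + 4274000 = 7831005.3 Pa. 1 hPa = 100 Pa, so 7831005.3 Pa = 7831005.3 / 100 = 78310.053 hPa ≈ 7.831e+04 hPa (4 s.f.). Final answer: 7.831e+04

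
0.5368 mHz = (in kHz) 5.368e-07. Check: 1 mHz = 0.001 Hz, so 0.5368 mHz = 0.5368 * 0.001 = 0.0005368 Hz. 1 kHz = 1000 Hz, so 0.0005368 Hz = 0.0005368 / 1000 = 5.368e-07 kHz.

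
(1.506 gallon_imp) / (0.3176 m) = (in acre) 1 gallon_imp = 0.00454609 m^3, so 1.506 gallon_imp = 1.506 * 0.00454609 = 0.0068464115 m^3. 0.3176 m is already in m. Combine: 0.0068464115 m^3 / 0.3176 m = 0.021556711 m^2. 1 acre = 4046.8564 m^2, so 0.021556711 m^2 = 0.021556711 / 4046.8564 = 5.3267794e-06 acre ≈ 5.327e-06 acre (4 s.f.). Final answer: 5.327e-06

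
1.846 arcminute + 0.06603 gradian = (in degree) 0.09019. Check: 1 arcminute = 0.00029088821 rad, so 1.846 arcminute = 1.846 * 0.00029088821 = 0.00053697963 rad. 1 gradian = 0.015707963 rad, so 0.06603 gradian = 0.06603 * 0.015707963 = 0.0010371968 rad. Sum: 0.00053697963 + 0.0010371968 = 0.0015741764 rad. 1 degree = 0.017453293 rad, so 0.0015741764 rad = 0.0015741764 / 0.017453293 = 0.090193667 degree ≈ 0.09019 degree (4 s.f.).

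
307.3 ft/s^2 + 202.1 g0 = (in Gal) 2.076e+05. Check: 1 ft/s^2 = 0.3048 m/s^2, so 307.3 ft/s^2 = 307.3 * 0.3048 = 93.66504 m/s^2. 1 g0 = 9.80665 m/s^2, so 202.1 g0 = 202.1 * 9.80665 = 1981.924 m/s^2. Sum: 93.66504 + 1981.924 = 2075.589 m/s^2. 1 Gal = 0.01 m/s^2, so 2075.589 m/s^2 = 2075.589 / 0.01 = 207558.9 Gal ≈ 2.076e+05 Gal (4 s.f.).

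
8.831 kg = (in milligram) 1 milligram = 1e-06 kg, so 8.831 kg = 8.831 / 1e-06 = 8831000 milligram ≈ 8.831e+06 milligram (4 s.f.). Final answer: 8.831e+06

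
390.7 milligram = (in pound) 1 milligram = 1e-06 kg, so 390.7 milligram = 390.7 * 1e-06 = 0.0003907 kg. 1 pound = 0.45359237 kg, so 0.0003907 kg = 0.0003907 / 0.45359237 = 0.00086134606 pound ≈ 0.0008613 pound (4 s.f.). Final answer: 0.0008613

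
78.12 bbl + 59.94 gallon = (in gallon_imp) 2782. Check: 1 bbl = 0.15898729 m^3, so 78.12 bbl = 78.12 * 0.15898729 = 12.420087 m^3. 1 gallon = 0.0037854118 m^3, so 59.94 gallon = 59.94 * 0.0037854118 = 0.22689758 m^3. Sum: 12.420087 + 0.22689758 = 12.646985 m^3. 1 gallon_imp = 0.00454609 m^3, so 12.646985 m^3 = 12.646985 / 0.00454609 = 2781.9478 gallon_imp ≈ 2782 gallon_imp (4 s.f.).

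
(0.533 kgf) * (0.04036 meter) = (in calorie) 0.05042. Check: 1 kgf = 9.80665 N, so 0.533 kgf = 0.533 * 9.80665 = 5.2269445 N. 0.04036 meter = 0.04036 m. Combine: 5.2269445 N * 0.04036 m = 0.21095948 J. 1 calorie = 4.184 J, so 0.21095948 J = 0.21095948 / 4.184 = 0.050420525 calorie ≈ 0.05042 calorie (4 s.f.).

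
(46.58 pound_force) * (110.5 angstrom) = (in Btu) 1 pound_force = 4.4482216 N, so 46.58 pound_force = 46.58 * 4.4482216 = 207.19816 N. 1 angstrom = 1e-10 m, so 110.5 angstrom = 110.5 * 1e-10 = 1.105e-08 m. Combine: 207.19816 N * 1.105e-08 m = 2.2895397e-06 J. 1 Btu = 1055.0559 J, so 2.2895397e-06 J = 2.2895397e-06 / 1055.0559 = 2.1700649e-09 Btu ≈ 2.17e-09 Btu (4 s.f.). Final answer: 2.17e-09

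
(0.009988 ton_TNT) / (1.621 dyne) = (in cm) 2.578e+14. Check: 1 ton_TNT = 4.184e+09 J, so 0.009988 ton_TNT = 0.009988 * 4.184e+09 = 41789792 J. 1 dyne = 1e-05 N, so 1.621 dyne = 1.621 * 1e-05 = 1.621e-05 N. Combine: 41789792 J / 1.621e-05 N = 2.5780254e+12 m. 1 cm = 0.01 m, so 2.5780254e+12 m = 2.5780254e+12 / 0.01 = 2.5780254e+14 cm ≈ 2.578e+14 cm (4 s.f.).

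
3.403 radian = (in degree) 3.403 radian = 3.403 rad. 1 degree = 0.017453293 rad, so 3.403 rad = 3.403 / 0.017453293 = 194.97754 degree ≈ 195 degree (4 s.f.). Final answer: 195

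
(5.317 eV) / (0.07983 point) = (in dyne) 1 eV = 1.6021766e-19 J, so 5.317 eV = 5.317 * 1.6021766e-19 = 8.5187732e-19 J. 1 point = 0.00035277778 m, so 0.07983 point = 0.07983 * 0.00035277778 = 2.816225e-05 m. Combine: 8.5187732e-19 J / 2.816225e-05 m = 3.0248908e-14 N. 1 dyne = 1e-05 N, so 3.0248908e-14 N = 3.0248908e-14 / 1e-05 = 3.0248908e-09 dyne ≈ 3.025e-09 dyne (4 s.f.). Final answer: 3.025e-09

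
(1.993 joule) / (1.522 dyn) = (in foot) 1.993 joule = 1.993 J. 1 dyn = 1e-05 N, so 1.522 dyn = 1.522 * 1e-05 = 1.522e-05 N. Combine: 1.993 J / 1.522e-05 N = 130946.12 m. 1 foot = 0.3048 m, so 130946.12 m = 130946.12 / 0.3048 = 429613.27 foot ≈ 4.296e+05 foot (4 s.f.). Final answer: 4.296e+05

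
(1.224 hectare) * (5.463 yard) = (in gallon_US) 1 hectare = 10000 m^2, so 1.224 hectare = 1.224 * 10000 = 12240 m^2. 1 yard = 0.9144 m, so 5.463 yard = 5.463 * 0.9144 = 4.9953672 m. Combine: 12240 m^2 * 4.9953672 m = 61143.295 m^3. 1 gallon_US = 0.0037854118 m^3, so 61143.295 m^3 = 61143.295 / 0.0037854118 = 16152350 gallon_US ≈ 1.615e+07 gallon_US (4 s.f.). Final answer: 1.615e+07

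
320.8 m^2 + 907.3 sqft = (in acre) 320.8 m^2 is already in m^2. 1 sqft = 0.09290304 m^2, so 907.3 sqft = 907.3 * 0.09290304 = 84.290928 m^2. Sum: 320.8 + 84.290928 = 405.09093 m^2. 1 acre = 4046.8564 m^2, so 405.09093 m^2 = 405.09093 / 4046.8564 = 0.10010015 acre ≈ 0.1001 acre (4 s.f.). Final answer: 0.1001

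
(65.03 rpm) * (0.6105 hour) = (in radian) 1.497e+04. Check: 1 rpm = 0.10471976 rad/s, so 65.03 rpm = 65.03 * 0.10471976 = 6.8099257 rad/s. 1 hour = 3600 s, so 0.6105 hour = 0.6105 * 3600 = 2197.8 s. Combine: 6.8099257 rad/s * 2197.8 s = 14966.855 rad. 14966.855 rad = 14966.855 radian ≈ 1.497e+04 radian (4 s.f.).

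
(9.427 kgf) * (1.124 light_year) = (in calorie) 2.35e+17. Check: 1 kgf = 9.80665 N, so 9.427 kgf = 9.427 * 9.80665 = 92.44729 N. 1 light_year = 9.4607305e+15 m, so 1.124 light_year = 1.124 * 9.4607305e+15 = 1.0633861e+16 m. Combine: 92.44729 N * 1.0633861e+16 m = 9.8307163e+17 J. 1 calorie = 4.184 J, so 9.8307163e+17 J = 9.8307163e+17 / 4.184 = 2.3495976e+17 calorie ≈ 2.35e+17 calorie (4 s.f.).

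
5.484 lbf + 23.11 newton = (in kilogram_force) 1 lbf = 4.4482216 N, so 5.484 lbf = 5.484 * 4.4482216 = 24.394047 N. 23.11 newton = 23.11 N. Sum: 24.394047 + 23.11 = 47.504047 N. 1 kilogram_force = 9.80665 N, so 47.504047 N = 47.504047 / 9.80665 = 4.8440647 kilogram_force ≈ 4.844 kilogram_force (4 s.f.). Final answer: 4.844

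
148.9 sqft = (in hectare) 1 sqft = 0.09290304 m^2, so 148.9 sqft = 148.9 * 0.09290304 = 13.833263 m^2. 1 hectare = 10000 m^2, so 13.833263 m^2 = 13.833263 / 10000 = 0.0013833263 hectare ≈ 0.001383 hectare (4 s.f.). Final answer: 0.001383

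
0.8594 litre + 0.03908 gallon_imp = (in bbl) 0.006523. Check: 1 litre = 0.001 m^3, so 0.8594 litre = 0.8594 * 0.001 = 0.0008594 m^3. 1 gallon_imp = 0.00454609 m^3, so 0.03908 gallon_imp = 0.03908 * 0.00454609 = 0.0001776612 m^3. Sum: 0.0008594 + 0.0001776612 = 0.0010370612 m^3. 1 bbl = 0.15898729 m^3, so 0.0010370612 m^3 = 0.0010370612 / 0.15898729 = 0.0065229187 bbl ≈ 0.006523 bbl (4 s.f.).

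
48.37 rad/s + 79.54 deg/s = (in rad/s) 48.37 rad/s is already in rad/s. 1 deg/s = 0.017453293 rad/s, so 79.54 deg/s = 79.54 * 0.017453293 = 1.3882349 rad/s. Sum: 48.37 + 1.3882349 = 49.758235 rad/s. Result: 49.758235 rad/s ≈ 49.76 rad/s (4 s.f.). Final answer: 49.76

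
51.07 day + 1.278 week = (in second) 5.185e+06. Check: 1 day = 86400 s, so 51.07 day = 51.07 * 86400 = 4412448 s. 1 week = 604800 s, so 1.278 week = 1.278 * 604800 = 772934.4 s. Sum: 4412448 + 772934.4 = 5185382.4 s. 5185382.4 s = 5185382.4 second ≈ 5.185e+06 second (4 s.f.).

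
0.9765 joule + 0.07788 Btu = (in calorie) 19.87. Check: 0.9765 joule = 0.9765 J. 1 Btu = 1055.0559 J, so 0.07788 Btu = 0.07788 * 1055.0559 = 82.16775 J. Sum: 0.9765 + 82.16775 = 83.14425 J. 1 calorie = 4.184 J, so 83.14425 J = 83.14425 / 4.184 = 19.871953 calorie ≈ 19.87 calorie (4 s.f.).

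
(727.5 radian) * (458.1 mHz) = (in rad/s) 333.3. Check: 727.5 radian = 727.5 rad. 1 mHz = 0.001 Hz, so 458.1 mHz = 458.1 * 0.001 = 0.4581 Hz. Combine: 727.5 rad * 0.4581 Hz = 333.26775 rad/s. Result: 333.26775 rad/s ≈ 333.3 rad/s (4 s.f.).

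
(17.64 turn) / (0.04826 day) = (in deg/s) 1 turn = 6.2831853 rad, so 17.64 turn = 17.64 * 6.2831853 = 110.83539 rad. 1 day = 86400 s, so 0.04826 day = 0.04826 * 86400 = 4169.664 s. Combine: 110.83539 rad / 4169.664 s = 0.026581372 rad/s. 1 deg/s = 0.017453293 rad/s, so 0.026581372 rad/s = 0.026581372 / 0.017453293 = 1.5230004 deg/s ≈ 1.523 deg/s (4 s.f.). Final answer: 1.523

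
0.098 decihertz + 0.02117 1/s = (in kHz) 3.097e-05. Check: 1 decihertz = 0.1 Hz, so 0.098 decihertz = 0.098 * 0.1 = 0.0098 Hz. 0.02117 1/s = 0.02117 Hz. Sum: 0.0098 + 0.02117 = 0.03097 Hz. 1 kHz = 1000 Hz, so 0.03097 Hz = 0.03097 / 1000 = 3.097e-05 kHz.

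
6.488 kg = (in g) 6488. Check: 1 g = 0.001 kg, so 6.488 kg = 6.488 / 0.001 = 6488 g.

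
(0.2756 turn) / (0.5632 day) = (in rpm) 1 turn = 6.2831853 rad, so 0.2756 turn = 0.2756 * 6.2831853 = 1.7316459 rad. 1 day = 86400 s, so 0.5632 day = 0.5632 * 86400 = 48660.48 s. Combine: 1.7316459 rad / 48660.48 s = 3.5586288e-05 rad/s. 1 rpm = 0.10471976 rad/s, so 3.5586288e-05 rad/s = 3.5586288e-05 / 0.10471976 = 0.00033982402 rpm ≈ 0.0003398 rpm (4 s.f.). Final answer: 0.0003398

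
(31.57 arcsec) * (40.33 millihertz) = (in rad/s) 1 arcsec = 4.8481368e-06 rad, so 31.57 arcsec = 31.57 * 4.8481368e-06 = 0.00015305568 rad. 1 millihertz = 0.001 Hz, so 40.33 millihertz = 40.33 * 0.001 = 0.04033 Hz. Combine: 0.00015305568 rad * 0.04033 Hz = 6.1727355e-06 rad/s. Result: 6.1727355e-06 rad/s ≈ 6.173e-06 rad/s (4 s.f.). Final answer: 6.173e-06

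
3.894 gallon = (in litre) 14.74. Check: 1 gallon = 0.0037854118 m^3, so 3.894 gallon = 3.894 * 0.0037854118 = 0.014740393 m^3. 1 litre = 0.001 m^3, so 0.014740393 m^3 = 0.014740393 / 0.001 = 14.740393 litre ≈ 14.74 litre (4 s.f.).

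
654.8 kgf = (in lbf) 1444. Check: 1 kgf = 9.80665 N, so 654.8 kgf = 654.8 * 9.80665 = 6421.3944 N. 1 lbf = 4.4482216 N, so 6421.3944 N = 6421.3944 / 4.4482216 = 1443.5869 lbf ≈ 1444 lbf (4 s.f.).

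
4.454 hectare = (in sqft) 1 hectare = 10000 m^2, so 4.454 hectare = 4.454 * 10000 = 44540 m^2. 1 sqft = 0.09290304 m^2, so 44540 m^2 = 44540 / 0.09290304 = 479424.57 sqft ≈ 4.794e+05 sqft (4 s.f.). Final answer: 4.794e+05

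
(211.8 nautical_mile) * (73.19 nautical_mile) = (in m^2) 5.317e+10. Check: 1 nautical_mile = 1852 m, so 211.8 nautical_mile = 211.8 * 1852 = 392253.6 m. 1 nautical_mile = 1852 m, so 73.19 nautical_mile = 73.19 * 1852 = 135547.88 m. Combine: 392253.6 m * 135547.88 m = 5.3169144e+10 m^2. Result: 5.3169144e+10 m^2 ≈ 5.317e+10 m^2 (4 s.f.).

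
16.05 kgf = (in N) 1 kgf = 9.80665 N, so 16.05 kgf = 16.05 * 9.80665 = 157.39673 N. Result: 157.39673 N ≈ 157.4 N (4 s.f.). Final answer: 157.4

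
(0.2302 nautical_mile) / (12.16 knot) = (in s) 1 nautical_mile = 1852 m, so 0.2302 nautical_mile = 0.2302 * 1852 = 426.3304 m. 1 knot = 0.51444444 m/s, so 12.16 knot = 12.16 * 0.51444444 = 6.2556444 m/s. Combine: 426.3304 m / 6.2556444 m/s = 68.151316 s. Result: 68.151316 s ≈ 68.15 s (4 s.f.). Final answer: 68.15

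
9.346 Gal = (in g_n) 1 Gal = 0.01 m/s^2, so 9.346 Gal = 9.346 * 0.01 = 0.09346 m/s^2. 1 g_n = 9.80665 m/s^2, so 0.09346 m/s^2 = 0.09346 / 9.80665 = 0.0095302677 g_n ≈ 0.00953 g_n (4 s.f.). Final answer: 0.00953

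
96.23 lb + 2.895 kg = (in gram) 4.654e+04. Check: 1 lb = 0.45359237 kg, so 96.23 lb = 96.23 * 0.45359237 = 43.649194 kg. 2.895 kg is already in kg. Sum: 43.649194 + 2.895 = 46.544194 kg. 1 gram = 0.001 kg, so 46.544194 kg = 46.544194 / 0.001 = 46544.194 gram ≈ 4.654e+04 gram (4 s.f.).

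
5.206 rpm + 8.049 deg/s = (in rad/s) 0.6857. Check: 1 rpm = 0.10471976 rad/s, so 5.206 rpm = 5.206 * 0.10471976 = 0.54517105 rad/s. 1 deg/s = 0.017453293 rad/s, so 8.049 deg/s = 8.049 * 0.017453293 = 0.14048155 rad/s. Sum: 0.54517105 + 0.14048155 = 0.6856526 rad/s. Result: 0.6856526 rad/s ≈ 0.6857 rad/s (4 s.f.).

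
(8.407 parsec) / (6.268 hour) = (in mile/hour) 1 parsec = 3.0856776e+16 m, so 8.407 parsec = 8.407 * 3.0856776e+16 = 2.5941291e+17 m. 1 hour = 3600 s, so 6.268 hour = 6.268 * 3600 = 22564.8 s. Combine: 2.5941291e+17 m / 22564.8 s = 1.1496353e+13 m/s. 1 mile/hour = 0.44704 m/s, so 1.1496353e+13 m/s = 1.1496353e+13 / 0.44704 = 2.571661e+13 mile/hour ≈ 2.572e+13 mile/hour (4 s.f.). Final answer: 2.572e+13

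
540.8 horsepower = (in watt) 4.033e+05. Check: 1 horsepower = 745.69987 W, so 540.8 horsepower = 540.8 * 745.69987 = 403274.49 W. 403274.49 W = 403274.49 watt ≈ 4.033e+05 watt (4 s.f.).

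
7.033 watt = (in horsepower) 0.009431. Check: 7.033 watt = 7.033 W. 1 horsepower = 745.69987 W, so 7.033 W = 7.033 / 745.69987 = 0.0094314084 horsepower ≈ 0.009431 horsepower (4 s.f.).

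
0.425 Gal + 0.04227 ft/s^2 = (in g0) 1 Gal = 0.01 m/s^2, so 0.425 Gal = 0.425 * 0.01 = 0.00425 m/s^2. 1 ft/s^2 = 0.3048 m/s^2, so 0.04227 ft/s^2 = 0.04227 * 0.3048 = 0.012883896 m/s^2. Sum: 0.00425 + 0.012883896 = 0.017133896 m/s^2. 1 g0 = 9.80665 m/s^2, so 0.017133896 m/s^2 = 0.017133896 / 9.80665 = 0.0017471712 g0 ≈ 0.001747 g0 (4 s.f.). Final answer: 0.001747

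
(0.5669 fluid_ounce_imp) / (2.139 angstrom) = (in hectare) 7.53. Check: 1 fluid_ounce_imp = 2.8413063e-05 m^3, so 0.5669 fluid_ounce_imp = 0.5669 * 2.8413063e-05 = 1.6107365e-05 m^3. 1 angstrom = 1e-10 m, so 2.139 angstrom = 2.139 * 1e-10 = 2.139e-10 m. Combine: 1.6107365e-05 m^3 / 2.139e-10 m = 75303.25 m^2. 1 hectare = 10000 m^2, so 75303.25 m^2 = 75303.25 / 10000 = 7.530325 hectare ≈ 7.53 hectare (4 s.f.).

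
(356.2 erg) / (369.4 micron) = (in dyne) 1 erg = 1e-07 J, so 356.2 erg = 356.2 * 1e-07 = 3.562e-05 J. 1 micron = 1e-06 m, so 369.4 micron = 369.4 * 1e-06 = 0.0003694 m. Combine: 3.562e-05 J / 0.0003694 m = 0.096426638 N. 1 dyne = 1e-05 N, so 0.096426638 N = 0.096426638 / 1e-05 = 9642.6638 dyne ≈ 9643 dyne (4 s.f.). Final answer: 9643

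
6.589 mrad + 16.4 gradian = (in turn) 1 mrad = 0.001 rad, so 6.589 mrad = 6.589 * 0.001 = 0.006589 rad. 1 gradian = 0.015707963 rad, so 16.4 gradian = 16.4 * 0.015707963 = 0.2576106 rad. Sum: 0.006589 + 0.2576106 = 0.2641996 rad. 1 turn = 6.2831853 rad, so 0.2641996 rad = 0.2641996 / 6.2831853 = 0.042048672 turn ≈ 0.04205 turn (4 s.f.). Final answer: 0.04205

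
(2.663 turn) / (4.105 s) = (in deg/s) 1 turn = 6.2831853 rad, so 2.663 turn = 2.663 * 6.2831853 = 16.732122 rad. 4.105 s is already in s. Combine: 16.732122 rad / 4.105 s = 4.0760347 rad/s. 1 deg/s = 0.017453293 rad/s, so 4.0760347 rad/s = 4.0760347 / 0.017453293 = 233.53959 deg/s ≈ 233.5 deg/s (4 s.f.). Final answer: 233.5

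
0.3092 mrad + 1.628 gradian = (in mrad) 25.88. Check: 1 mrad = 0.001 rad, so 0.3092 mrad = 0.3092 * 0.001 = 0.0003092 rad. 1 gradian = 0.015707963 rad, so 1.628 gradian = 1.628 * 0.015707963 = 0.025572564 rad. Sum: 0.0003092 + 0.025572564 = 0.025881764 rad. 1 mrad = 0.001 rad, so 0.025881764 rad = 0.025881764 / 0.001 = 25.881764 mrad ≈ 25.88 mrad (4 s.f.).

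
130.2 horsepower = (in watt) 9.709e+04. Check: 1 horsepower = 745.69987 W, so 130.2 horsepower = 130.2 * 745.69987 = 97090.123 W. 97090.123 W = 97090.123 watt ≈ 9.709e+04 watt (4 s.f.).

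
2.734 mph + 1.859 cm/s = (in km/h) 1 mph = 0.44704 m/s, so 2.734 mph = 2.734 * 0.44704 = 1.2222074 m/s. 1 cm/s = 0.01 m/s, so 1.859 cm/s = 1.859 * 0.01 = 0.01859 m/s. Sum: 1.2222074 + 0.01859 = 1.2407974 m/s. 1 km/h = 0.27777778 m/s, so 1.2407974 m/s = 1.2407974 / 0.27777778 = 4.4668705 km/h ≈ 4.467 km/h (4 s.f.). Final answer: 4.467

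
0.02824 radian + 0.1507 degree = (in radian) 0.02824 radian = 0.02824 rad. 1 degree = 0.017453293 rad, so 0.1507 degree = 0.1507 * 0.017453293 = 0.0026302112 rad. Sum: 0.02824 + 0.0026302112 = 0.030870211 rad. 0.030870211 rad = 0.030870211 radian ≈ 0.03087 radian (4 s.f.). Final answer: 0.03087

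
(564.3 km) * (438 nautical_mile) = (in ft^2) 4.927e+12. Check: 1 km = 1000 m, so 564.3 km = 564.3 * 1000 = 564300 m. 1 nautical_mile = 1852 m, so 438 nautical_mile = 438 * 1852 = 811176 m. Combine: 564300 m * 811176 m = 4.5774662e+11 m^2. 1 ft^2 = 0.09290304 m^2, so 4.5774662e+11 m^2 = 4.5774662e+11 / 0.09290304 = 4.9271436e+12 ft^2 ≈ 4.927e+12 ft^2 (4 s.f.).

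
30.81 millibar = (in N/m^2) 3081. Check: 1 millibar = 100 Pa, so 30.81 millibar = 30.81 * 100 = 3081 Pa. 3081 Pa = 3081 N/m^2.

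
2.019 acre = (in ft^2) 8.795e+04. Check: 1 acre = 4046.8564 m^2, so 2.019 acre = 2.019 * 4046.8564 = 8170.6031 m^2. 1 ft^2 = 0.09290304 m^2, so 8170.6031 m^2 = 8170.6031 / 0.09290304 = 87947.64 ft^2 ≈ 8.795e+04 ft^2 (4 s.f.).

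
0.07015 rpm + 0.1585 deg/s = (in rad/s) 1 rpm = 0.10471976 rad/s, so 0.07015 rpm = 0.07015 * 0.10471976 = 0.0073460908 rad/s. 1 deg/s = 0.017453293 rad/s, so 0.1585 deg/s = 0.1585 * 0.017453293 = 0.0027663469 rad/s. Sum: 0.0073460908 + 0.0027663469 = 0.010112438 rad/s. Result: 0.010112438 rad/s ≈ 0.01011 rad/s (4 s.f.). Final answer: 0.01011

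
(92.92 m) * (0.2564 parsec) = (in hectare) 7.352e+13. Check: 92.92 m is already in m. 1 parsec = 3.0856776e+16 m, so 0.2564 parsec = 0.2564 * 3.0856776e+16 = 7.9116773e+15 m. Combine: 92.92 m * 7.9116773e+15 m = 7.3515306e+17 m^2. 1 hectare = 10000 m^2, so 7.3515306e+17 m^2 = 7.3515306e+17 / 10000 = 7.3515306e+13 hectare ≈ 7.352e+13 hectare (4 s.f.).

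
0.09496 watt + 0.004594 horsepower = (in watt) 3.521. Check: 0.09496 watt = 0.09496 W. 1 horsepower = 745.69987 W, so 0.004594 horsepower = 0.004594 * 745.69987 = 3.4257452 W. Sum: 0.09496 + 3.4257452 = 3.5207052 W. 3.5207052 W = 3.5207052 watt ≈ 3.521 watt (4 s.f.).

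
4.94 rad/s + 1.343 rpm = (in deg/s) 4.94 rad/s is already in rad/s. 1 rpm = 0.10471976 rad/s, so 1.343 rpm = 1.343 * 0.10471976 = 0.14063863 rad/s. Sum: 4.94 + 0.14063863 = 5.0806386 rad/s. 1 deg/s = 0.017453293 rad/s, so 5.0806386 rad/s = 5.0806386 / 0.017453293 = 291.09915 deg/s ≈ 291.1 deg/s (4 s.f.). Final answer: 291.1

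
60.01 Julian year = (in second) 1.894e+09. Check: 1 Julian year = 31557600 s, so 60.01 Julian year = 60.01 * 31557600 = 1.8937716e+09 s. 1.8937716e+09 s = 1.8937716e+09 second ≈ 1.894e+09 second (4 s.f.).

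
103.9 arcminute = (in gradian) 1.924. Check: 1 arcminute = 0.00029088821 rad, so 103.9 arcminute = 103.9 * 0.00029088821 = 0.030223285 rad. 1 gradian = 0.015707963 rad, so 0.030223285 rad = 0.030223285 / 0.015707963 = 1.9240741 gradian ≈ 1.924 gradian (4 s.f.).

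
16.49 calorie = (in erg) 6.899e+08. Check: 1 calorie = 4.184 J, so 16.49 calorie = 16.49 * 4.184 = 68.99416 J. 1 erg = 1e-07 J, so 68.99416 J = 68.99416 / 1e-07 = 6.899416e+08 erg ≈ 6.899e+08 erg (4 s.f.).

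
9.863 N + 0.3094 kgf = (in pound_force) 2.899. Check: 9.863 N is already in N. 1 kgf = 9.80665 N, so 0.3094 kgf = 0.3094 * 9.80665 = 3.0341775 N. Sum: 9.863 + 3.0341775 = 12.897178 N. 1 pound_force = 4.4482216 N, so 12.897178 N = 12.897178 / 4.4482216 = 2.8994008 pound_force ≈ 2.899 pound_force (4 s.f.).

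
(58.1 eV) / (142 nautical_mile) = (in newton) 1 eV = 1.6021766e-19 J, so 58.1 eV = 58.1 * 1.6021766e-19 = 9.3086462e-18 J. 1 nautical_mile = 1852 m, so 142 nautical_mile = 142 * 1852 = 262984 m. Combine: 9.3086462e-18 J / 262984 m = 3.5396246e-23 N. 3.5396246e-23 N = 3.5396246e-23 newton ≈ 3.54e-23 newton (4 s.f.). Final answer: 3.54e-23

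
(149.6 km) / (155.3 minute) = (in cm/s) 1605. Check: 1 km = 1000 m, so 149.6 km = 149.6 * 1000 = 149600 m. 1 minute = 60 s, so 155.3 minute = 155.3 * 60 = 9318 s. Combine: 149600 m / 9318 s = 16.054947 m/s. 1 cm/s = 0.01 m/s, so 16.054947 m/s = 16.054947 / 0.01 = 1605.4947 cm/s ≈ 1605 cm/s (4 s.f.).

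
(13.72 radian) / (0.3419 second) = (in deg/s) 13.72 radian = 13.72 rad. 0.3419 second = 0.3419 s. Combine: 13.72 rad / 0.3419 s = 40.128693 rad/s. 1 deg/s = 0.017453293 rad/s, so 40.128693 rad/s = 40.128693 / 0.017453293 = 2299.2047 deg/s ≈ 2299 deg/s (4 s.f.). Final answer: 2299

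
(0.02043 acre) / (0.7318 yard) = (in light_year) 1 acre = 4046.8564 m^2, so 0.02043 acre = 0.02043 * 4046.8564 = 82.677277 m^2. 1 yard = 0.9144 m, so 0.7318 yard = 0.7318 * 0.9144 = 0.66915792 m. Combine: 82.677277 m^2 / 0.66915792 m = 123.55421 m. 1 light_year = 9.4607305e+15 m, so 123.55421 m = 123.55421 / 9.4607305e+15 = 1.305969e-14 light_year ≈ 1.306e-14 light_year (4 s.f.). Final answer: 1.306e-14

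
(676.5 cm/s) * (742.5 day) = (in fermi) 4.34e+23. Check: 1 cm/s = 0.01 m/s, so 676.5 cm/s = 676.5 * 0.01 = 6.765 m/s. 1 day = 86400 s, so 742.5 day = 742.5 * 86400 = 64152000 s. Combine: 6.765 m/s * 64152000 s = 4.3398828e+08 m. 1 fermi = 1e-15 m, so 4.3398828e+08 m = 4.3398828e+08 / 1e-15 = 4.3398828e+23 fermi ≈ 4.34e+23 fermi (4 s.f.).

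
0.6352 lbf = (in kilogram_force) 0.2881. Check: 1 lbf = 4.4482216 N, so 0.6352 lbf = 0.6352 * 4.4482216 = 2.8255104 N. 1 kilogram_force = 9.80665 N, so 2.8255104 N = 2.8255104 / 9.80665 = 0.28812187 kilogram_force ≈ 0.2881 kilogram_force (4 s.f.).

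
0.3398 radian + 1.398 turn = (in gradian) 580.8. Check: 0.3398 radian = 0.3398 rad. 1 turn = 6.2831853 rad, so 1.398 turn = 1.398 * 6.2831853 = 8.7838931 rad. Sum: 0.3398 + 8.7838931 = 9.1236931 rad. 1 gradian = 0.015707963 rad, so 9.1236931 rad = 9.1236931 / 0.015707963 = 580.83234 gradian ≈ 580.8 gradian (4 s.f.).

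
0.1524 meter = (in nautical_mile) 0.1524 meter = 0.1524 m. 1 nautical_mile = 1852 m, so 0.1524 m = 0.1524 / 1852 = 8.2289417e-05 nautical_mile ≈ 8.229e-05 nautical_mile (4 s.f.). Final answer: 8.229e-05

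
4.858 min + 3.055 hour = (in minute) 1 min = 60 s, so 4.858 min = 4.858 * 60 = 291.48 s. 1 hour = 3600 s, so 3.055 hour = 3.055 * 3600 = 10998 s. Sum: 291.48 + 10998 = 11289.48 s. 1 minute = 60 s, so 11289.48 s = 11289.48 / 60 = 188.158 minute ≈ 188.2 minute (4 s.f.). Final answer: 188.2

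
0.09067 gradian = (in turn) 0.0002267. Check: 1 gradian = 0.015707963 rad, so 0.09067 gradian = 0.09067 * 0.015707963 = 0.001424241 rad. 1 turn = 6.2831853 rad, so 0.001424241 rad = 0.001424241 / 6.2831853 = 0.000226675 turn ≈ 0.0002267 turn (4 s.f.).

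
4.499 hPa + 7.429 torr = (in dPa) 1.44e+04. Check: 1 hPa = 100 Pa, so 4.499 hPa = 4.499 * 100 = 449.9 Pa. 1 torr = 133.32237 Pa, so 7.429 torr = 7.429 * 133.32237 = 990.45187 Pa. Sum: 449.9 + 990.45187 = 1440.3519 Pa. 1 dPa = 0.1 Pa, so 1440.3519 Pa = 1440.3519 / 0.1 = 14403.519 dPa ≈ 1.44e+04 dPa (4 s.f.).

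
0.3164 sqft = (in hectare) 1 sqft = 0.09290304 m^2, so 0.3164 sqft = 0.3164 * 0.09290304 = 0.029394522 m^2. 1 hectare = 10000 m^2, so 0.029394522 m^2 = 0.029394522 / 10000 = 2.9394522e-06 hectare ≈ 2.939e-06 hectare (4 s.f.). Final answer: 2.939e-06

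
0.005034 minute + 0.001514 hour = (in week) 9.511e-06. Check: 1 minute = 60 s, so 0.005034 minute = 0.005034 * 60 = 0.30204 s. 1 hour = 3600 s, so 0.001514 hour = 0.001514 * 3600 = 5.4504 s. Sum: 0.30204 + 5.4504 = 5.75244 s. 1 week = 604800 s, so 5.75244 s = 5.75244 / 604800 = 9.5113095e-06 week ≈ 9.511e-06 week (4 s.f.).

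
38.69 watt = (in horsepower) 38.69 watt = 38.69 W. 1 horsepower = 745.69987 W, so 38.69 W = 38.69 / 745.69987 = 0.051884145 horsepower ≈ 0.05188 horsepower (4 s.f.). Final answer: 0.05188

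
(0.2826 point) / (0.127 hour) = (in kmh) 7.85e-07. Check: 1 point = 0.00035277778 m, so 0.2826 point = 0.2826 * 0.00035277778 = 9.9695e-05 m. 1 hour = 3600 s, so 0.127 hour = 0.127 * 3600 = 457.2 s. Combine: 9.9695e-05 m / 457.2 s = 2.1805556e-07 m/s. 1 kmh = 0.27777778 m/s, so 2.1805556e-07 m/s = 2.1805556e-07 / 0.27777778 = 7.85e-07 kmh.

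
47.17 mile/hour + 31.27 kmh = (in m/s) 1 mile/hour = 0.44704 m/s, so 47.17 mile/hour = 47.17 * 0.44704 = 21.086877 m/s. 1 kmh = 0.27777778 m/s, so 31.27 kmh = 31.27 * 0.27777778 = 8.6861111 m/s. Sum: 21.086877 + 8.6861111 = 29.772988 m/s. Result: 29.772988 m/s ≈ 29.77 m/s (4 s.f.). Final answer: 29.77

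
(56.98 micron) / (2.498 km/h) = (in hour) 1 micron = 1e-06 m, so 56.98 micron = 56.98 * 1e-06 = 5.698e-05 m. 1 km/h = 0.27777778 m/s, so 2.498 km/h = 2.498 * 0.27777778 = 0.69388889 m/s. Combine: 5.698e-05 m / 0.69388889 m/s = 8.2116894e-05 s. 1 hour = 3600 s, so 8.2116894e-05 s = 8.2116894e-05 / 3600 = 2.2810248e-08 hour ≈ 2.281e-08 hour (4 s.f.). Final answer: 2.281e-08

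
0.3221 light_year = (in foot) 9.998e+15. Check: 1 light_year = 9.4607305e+15 m, so 0.3221 light_year = 0.3221 * 9.4607305e+15 = 3.0473013e+15 m. 1 foot = 0.3048 m, so 3.0473013e+15 m = 3.0473013e+15 / 0.3048 = 9.9977076e+15 foot ≈ 9.998e+15 foot (4 s.f.).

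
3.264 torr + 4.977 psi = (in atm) 1 torr = 133.32237 Pa, so 3.264 torr = 3.264 * 133.32237 = 435.16421 Pa. 1 psi = 6894.7573 Pa, so 4.977 psi = 4.977 * 6894.7573 = 34315.207 Pa. Sum: 435.16421 + 34315.207 = 34750.371 Pa. 1 atm = 101325 Pa, so 34750.371 Pa = 34750.371 / 101325 = 0.3429595 atm ≈ 0.343 atm (4 s.f.). Final answer: 0.343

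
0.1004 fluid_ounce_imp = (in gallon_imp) 1 fluid_ounce_imp = 2.8413063e-05 m^3, so 0.1004 fluid_ounce_imp = 0.1004 * 2.8413063e-05 = 2.8526715e-06 m^3. 1 gallon_imp = 0.00454609 m^3, so 2.8526715e-06 m^3 = 2.8526715e-06 / 0.00454609 = 0.0006275 gallon_imp. Final answer: 0.0006275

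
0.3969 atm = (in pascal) 1 atm = 101325 Pa, so 0.3969 atm = 0.3969 * 101325 = 40215.892 Pa. 40215.892 Pa = 40215.892 pascal ≈ 4.022e+04 pascal (4 s.f.). Final answer: 4.022e+04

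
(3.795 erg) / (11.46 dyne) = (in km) 3.312e-06. Check: 1 erg = 1e-07 J, so 3.795 erg = 3.795 * 1e-07 = 3.795e-07 J. 1 dyne = 1e-05 N, so 11.46 dyne = 11.46 * 1e-05 = 0.0001146 N. Combine: 3.795e-07 J / 0.0001146 N = 0.0033115183 m. 1 km = 1000 m, so 0.0033115183 m = 0.0033115183 / 1000 = 3.3115183e-06 km ≈ 3.312e-06 km (4 s.f.).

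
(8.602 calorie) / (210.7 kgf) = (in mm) 1 calorie = 4.184 J, so 8.602 calorie = 8.602 * 4.184 = 35.990768 J. 1 kgf = 9.80665 N, so 210.7 kgf = 210.7 * 9.80665 = 2066.2612 N. Combine: 35.990768 J / 2066.2612 N = 0.017418305 m. 1 mm = 0.001 m, so 0.017418305 m = 0.017418305 / 0.001 = 17.418305 mm ≈ 17.42 mm (4 s.f.). Final answer: 17.42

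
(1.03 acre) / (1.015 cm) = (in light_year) 4.341e-11. Check: 1 acre = 4046.8564 m^2, so 1.03 acre = 1.03 * 4046.8564 = 4168.2621 m^2. 1 cm = 0.01 m, so 1.015 cm = 1.015 * 0.01 = 0.01015 m. Combine: 4168.2621 m^2 / 0.01015 m = 410666.22 m. 1 light_year = 9.4607305e+15 m, so 410666.22 m = 410666.22 / 9.4607305e+15 = 4.3407454e-11 light_year ≈ 4.341e-11 light_year (4 s.f.).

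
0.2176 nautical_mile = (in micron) 1 nautical_mile = 1852 m, so 0.2176 nautical_mile = 0.2176 * 1852 = 402.9952 m. 1 micron = 1e-06 m, so 402.9952 m = 402.9952 / 1e-06 = 4.029952e+08 micron ≈ 4.03e+08 micron (4 s.f.). Final answer: 4.03e+08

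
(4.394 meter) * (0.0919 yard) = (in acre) 9.124e-05. Check: 4.394 meter = 4.394 m. 1 yard = 0.9144 m, so 0.0919 yard = 0.0919 * 0.9144 = 0.08403336 m. Combine: 4.394 m * 0.08403336 m = 0.36924258 m^2. 1 acre = 4046.8564 m^2, so 0.36924258 m^2 = 0.36924258 / 4046.8564 = 9.124183e-05 acre ≈ 9.124e-05 acre (4 s.f.).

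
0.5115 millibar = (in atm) 0.0005048. Check: 1 millibar = 100 Pa, so 0.5115 millibar = 0.5115 * 100 = 51.15 Pa. 1 atm = 101325 Pa, so 51.15 Pa = 51.15 / 101325 = 0.00050481125 atm ≈ 0.0005048 atm (4 s.f.).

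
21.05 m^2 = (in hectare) 1 hectare = 10000 m^2, so 21.05 m^2 = 21.05 / 10000 = 0.002105 hectare. Final answer: 0.002105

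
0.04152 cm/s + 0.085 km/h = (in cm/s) 1 cm/s = 0.01 m/s, so 0.04152 cm/s = 0.04152 * 0.01 = 0.0004152 m/s. 1 km/h = 0.27777778 m/s, so 0.085 km/h = 0.085 * 0.27777778 = 0.023611111 m/s. Sum: 0.0004152 + 0.023611111 = 0.024026311 m/s. 1 cm/s = 0.01 m/s, so 0.024026311 m/s = 0.024026311 / 0.01 = 2.4026311 cm/s ≈ 2.403 cm/s (4 s.f.). Final answer: 2.403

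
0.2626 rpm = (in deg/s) 1 rpm = 0.10471976 rad/s, so 0.2626 rpm = 0.2626 * 0.10471976 = 0.027499408 rad/s. 1 deg/s = 0.017453293 rad/s, so 0.027499408 rad/s = 0.027499408 / 0.017453293 = 1.5756 deg/s ≈ 1.576 deg/s (4 s.f.). Final answer: 1.576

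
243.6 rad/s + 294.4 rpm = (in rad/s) 274.4. Check: 243.6 rad/s is already in rad/s. 1 rpm = 0.10471976 rad/s, so 294.4 rpm = 294.4 * 0.10471976 = 30.829496 rad/s. Sum: 243.6 + 30.829496 = 274.4295 rad/s. Result: 274.4295 rad/s ≈ 274.4 rad/s (4 s.f.).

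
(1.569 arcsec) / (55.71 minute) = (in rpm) 2.173e-08. Check: 1 arcsec = 4.8481368e-06 rad, so 1.569 arcsec = 1.569 * 4.8481368e-06 = 7.6067267e-06 rad. 1 minute = 60 s, so 55.71 minute = 55.71 * 60 = 3342.6 s. Combine: 7.6067267e-06 rad / 3342.6 s = 2.2756916e-09 rad/s. 1 rpm = 0.10471976 rad/s, so 2.2756916e-09 rad/s = 2.2756916e-09 / 0.10471976 = 2.1731254e-08 rpm ≈ 2.173e-08 rpm (4 s.f.).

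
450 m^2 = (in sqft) 4844. Check: 1 sqft = 0.09290304 m^2, so 450 m^2 = 450 / 0.09290304 = 4843.7597 sqft ≈ 4844 sqft (4 s.f.).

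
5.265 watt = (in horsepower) 0.00706. Check: 5.265 watt = 5.265 W. 1 horsepower = 745.69987 W, so 5.265 W = 5.265 / 745.69987 = 0.0070604813 horsepower ≈ 0.00706 horsepower (4 s.f.).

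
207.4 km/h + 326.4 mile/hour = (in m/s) 203.5. Check: 1 km/h = 0.27777778 m/s, so 207.4 km/h = 207.4 * 0.27777778 = 57.611111 m/s. 1 mile/hour = 0.44704 m/s, so 326.4 mile/hour = 326.4 * 0.44704 = 145.91386 m/s. Sum: 57.611111 + 145.91386 = 203.52497 m/s. Result: 203.52497 m/s ≈ 203.5 m/s (4 s.f.).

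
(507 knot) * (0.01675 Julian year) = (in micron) 1.379e+14. Check: 1 knot = 0.51444444 m/s, so 507 knot = 507 * 0.51444444 = 260.82333 m/s. 1 Julian year = 31557600 s, so 0.01675 Julian year = 0.01675 * 31557600 = 528589.8 s. Combine: 260.82333 m/s * 528589.8 s = 1.3786855e+08 m. 1 micron = 1e-06 m, so 1.3786855e+08 m = 1.3786855e+08 / 1e-06 = 1.3786855e+14 micron ≈ 1.379e+14 micron (4 s.f.).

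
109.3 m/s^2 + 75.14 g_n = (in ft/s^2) 109.3 m/s^2 is already in m/s^2. 1 g_n = 9.80665 m/s^2, so 75.14 g_n = 75.14 * 9.80665 = 736.87168 m/s^2. Sum: 109.3 + 736.87168 = 846.17168 m/s^2. 1 ft/s^2 = 0.3048 m/s^2, so 846.17168 m/s^2 = 846.17168 / 0.3048 = 2776.1538 ft/s^2 ≈ 2776 ft/s^2 (4 s.f.). Final answer: 2776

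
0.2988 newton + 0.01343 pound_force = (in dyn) 0.2988 newton = 0.2988 N. 1 pound_force = 4.4482216 N, so 0.01343 pound_force = 0.01343 * 4.4482216 = 0.059739616 N. Sum: 0.2988 + 0.059739616 = 0.35853962 N. 1 dyn = 1e-05 N, so 0.35853962 N = 0.35853962 / 1e-05 = 35853.962 dyn ≈ 3.585e+04 dyn (4 s.f.). Final answer: 3.585e+04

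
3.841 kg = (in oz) 135.5. Check: 1 oz = 0.028349523 kg, so 3.841 kg = 3.841 / 0.028349523 = 135.48729 oz ≈ 135.5 oz (4 s.f.).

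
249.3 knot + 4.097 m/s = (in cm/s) 1.323e+04. Check: 1 knot = 0.51444444 m/s, so 249.3 knot = 249.3 * 0.51444444 = 128.251 m/s. 4.097 m/s is already in m/s. Sum: 128.251 + 4.097 = 132.348 m/s. 1 cm/s = 0.01 m/s, so 132.348 m/s = 132.348 / 0.01 = 13234.8 cm/s ≈ 1.323e+04 cm/s (4 s.f.).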